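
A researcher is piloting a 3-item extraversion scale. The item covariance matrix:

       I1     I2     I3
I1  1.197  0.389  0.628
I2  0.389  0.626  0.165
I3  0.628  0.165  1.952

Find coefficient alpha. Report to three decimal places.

α = 0.578

Σσᵢ² = 1.197 + 0.626 + 1.952 = 3.775
Σ_{i<j} σ_ij = 1.182
total variance = 3.775 + 2 × 1.182 = 6.139
α = (k/(k−1))·(1 − Σσᵢ²/total variance) = (3/2)·(1 − 3.775/6.139) = 0.578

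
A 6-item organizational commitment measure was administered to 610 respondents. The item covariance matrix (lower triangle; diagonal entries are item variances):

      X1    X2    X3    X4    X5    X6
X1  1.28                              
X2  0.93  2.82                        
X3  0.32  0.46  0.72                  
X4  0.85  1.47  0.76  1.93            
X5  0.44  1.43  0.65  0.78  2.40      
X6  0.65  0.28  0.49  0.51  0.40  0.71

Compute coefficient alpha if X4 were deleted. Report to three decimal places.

α = 0.755

Remaining items: X1, X2, X3, X5, X6 (k = 5).
Σσᵢ² = 1.28 + 2.82 + 0.72 + 2.40 + 0.71 = 7.93
Var(T) = 7.93 + 2 × 6.05 = 20.03
α (item deleted) = (5/4)·(1 − 7.93/20.03) = 0.755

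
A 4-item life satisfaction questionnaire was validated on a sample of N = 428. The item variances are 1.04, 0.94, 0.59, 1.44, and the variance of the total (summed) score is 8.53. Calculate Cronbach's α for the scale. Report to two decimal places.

Cronbach's α = 0.71

Σσ²ᵢ = 1.04 + 0.94 + 0.59 + 1.44 = 4.01
α = (k/(k−1))·(1 − Σσ²ᵢ/σ²_T) = (4/3)·(1 − 4.01/8.53) = 0.71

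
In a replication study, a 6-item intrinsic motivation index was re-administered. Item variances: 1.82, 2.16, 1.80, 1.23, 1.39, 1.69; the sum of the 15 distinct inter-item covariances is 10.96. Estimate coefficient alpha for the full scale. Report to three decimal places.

α = 0.822

Σσᵢ² = 1.82 + 2.16 + 1.80 + 1.23 + 1.39 + 1.69 = 10.09
Sum of distinct covariances = 10.96
σ²_T = Σσᵢ² + 2·Σcov = 10.09 + 2 × 10.96 = 32.01
α = (6/5)·(1 − 10.09/32.01) = 0.822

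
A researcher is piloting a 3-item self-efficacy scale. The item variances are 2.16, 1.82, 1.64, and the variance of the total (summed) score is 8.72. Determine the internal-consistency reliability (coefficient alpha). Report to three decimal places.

α = 0.533

ΣVar(i) = 2.16 + 1.82 + 1.64 = 5.62
α = (k/(k−1))·(1 − ΣVar(i)/σ²_total) = (3/2)·(1 − 5.62/8.72) = 0.533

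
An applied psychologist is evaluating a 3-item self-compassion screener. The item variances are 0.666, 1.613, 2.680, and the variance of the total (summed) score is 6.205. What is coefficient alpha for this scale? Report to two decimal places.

coefficient alpha = 0.30

Σσ²ᵢ = 0.666 + 1.613 + 2.680 = 4.959
α = (k/(k−1))·(1 − Σσ²ᵢ/Var(T)) = (3/2)·(1 − 4.959/6.205) = 0.30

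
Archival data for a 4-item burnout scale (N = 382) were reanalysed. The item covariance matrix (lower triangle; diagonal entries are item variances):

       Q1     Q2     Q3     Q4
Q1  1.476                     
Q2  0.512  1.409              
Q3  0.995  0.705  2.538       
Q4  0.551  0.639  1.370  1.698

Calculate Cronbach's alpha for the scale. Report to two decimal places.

Cronbach's alpha = 0.76

Σσᵢ² = 1.476 + 1.409 + 2.538 + 1.698 = 7.121
Σ_{i<j} σ_ij = 4.772
σ²_total = 7.121 + 2 × 4.772 = 16.665
α = (k/(k−1))·(1 − Σσᵢ²/σ²_total) = (4/3)·(1 − 7.121/16.665) = 0.76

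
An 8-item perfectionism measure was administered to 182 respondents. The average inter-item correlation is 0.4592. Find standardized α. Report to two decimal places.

α = 0.87

Standardized α = k·r̄ / (1 + (k−1)·r̄) = 8 × 0.4592 / (1 + 7 × 0.4592)
  = 3.6736 / 4.2144 = 0.87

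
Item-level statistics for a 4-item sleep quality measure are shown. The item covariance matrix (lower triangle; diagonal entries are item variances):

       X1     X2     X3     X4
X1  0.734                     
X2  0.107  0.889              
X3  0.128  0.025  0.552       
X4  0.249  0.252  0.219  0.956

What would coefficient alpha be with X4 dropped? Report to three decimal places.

Remaining items: X1, X2, X3 (k = 3).
Σσᵢ² = 0.734 + 0.889 + 0.552 = 2.175
Var(T) = 2.175 + 2 × 0.260 = 2.695
α (item deleted) = (3/2)·(1 − 2.175/2.695) = 0.289

coefficient alpha = 0.289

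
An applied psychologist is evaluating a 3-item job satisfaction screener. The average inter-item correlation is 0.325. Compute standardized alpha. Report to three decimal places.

Standardized α = k·r̄ / (1 + (k−1)·r̄) = 3 × 0.325 / (1 + 2 × 0.325)
  = 0.9750 / 1.6500 = 0.591

α = 0.591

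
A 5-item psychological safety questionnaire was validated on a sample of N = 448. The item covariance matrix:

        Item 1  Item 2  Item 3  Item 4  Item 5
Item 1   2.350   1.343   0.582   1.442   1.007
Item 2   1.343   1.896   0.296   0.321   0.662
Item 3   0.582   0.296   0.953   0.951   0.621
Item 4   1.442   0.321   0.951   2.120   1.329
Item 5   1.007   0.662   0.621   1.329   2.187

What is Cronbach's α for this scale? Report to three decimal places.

α = 0.804

Σσ²ᵢ = 2.350 + 1.896 + 0.953 + 2.120 + 2.187 = 9.506
Sum of the distinct covariances = 8.554
Var(T) = 9.506 + 2 × 8.554 = 26.614
α = (k/(k−1))·(1 − Σσ²ᵢ/Var(T)) = (5/4)·(1 − 9.506/26.614) = 0.804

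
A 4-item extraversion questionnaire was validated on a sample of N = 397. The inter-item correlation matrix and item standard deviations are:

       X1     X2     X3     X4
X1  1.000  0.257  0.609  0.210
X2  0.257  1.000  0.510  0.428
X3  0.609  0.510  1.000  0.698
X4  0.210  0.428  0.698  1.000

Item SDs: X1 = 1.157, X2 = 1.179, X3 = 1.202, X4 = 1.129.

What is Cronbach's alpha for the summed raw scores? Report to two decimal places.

α = 0.77

Σσ²ᵢ = 1.157² + 1.179² + 1.202² + 1.129² = 5.4481
Covariances σ_ij = r_ij · s_i · s_j:
  σ(X1,X2) = 0.257 × 1.157 × 1.179 = 0.3506
  σ(X1,X3) = 0.609 × 1.157 × 1.202 = 0.8469
  σ(X1,X4) = 0.210 × 1.157 × 1.129 = 0.2743
  σ(X2,X3) = 0.510 × 1.179 × 1.202 = 0.7228
  σ(X2,X4) = 0.428 × 1.179 × 1.129 = 0.5697
  σ(X3,X4) = 0.698 × 1.202 × 1.129 = 0.9472
σ²_T = Σσ²ᵢ + 2·Σσ_ij = 5.4481 + 2 × 3.7115 = 12.8711
α = (4/3)·(1 − 5.4481/12.8711) = 0.77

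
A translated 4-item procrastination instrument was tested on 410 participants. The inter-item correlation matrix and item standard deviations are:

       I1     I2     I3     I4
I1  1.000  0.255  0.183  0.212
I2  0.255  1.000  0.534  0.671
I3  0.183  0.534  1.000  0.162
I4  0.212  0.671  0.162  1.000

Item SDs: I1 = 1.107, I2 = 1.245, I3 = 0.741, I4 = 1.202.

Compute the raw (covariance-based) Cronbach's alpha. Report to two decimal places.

Σσ²ᵢ = 1.107² + 1.245² + 0.741² + 1.202² = 4.7694
Covariances σ_ij = r_ij · s_i · s_j:
  σ(I1,I2) = 0.255 × 1.107 × 1.245 = 0.3514
  σ(I1,I3) = 0.183 × 1.107 × 0.741 = 0.1501
  σ(I1,I4) = 0.212 × 1.107 × 1.202 = 0.2821
  σ(I2,I3) = 0.534 × 1.245 × 0.741 = 0.4926
  σ(I2,I4) = 0.671 × 1.245 × 1.202 = 1.0041
  σ(I3,I4) = 0.162 × 0.741 × 1.202 = 0.1443
σ²_T = Σσ²ᵢ + 2·Σσ_ij = 4.7694 + 2 × 2.4246 = 9.6186
α = (4/3)·(1 − 4.7694/9.6186) = 0.67

α = 0.67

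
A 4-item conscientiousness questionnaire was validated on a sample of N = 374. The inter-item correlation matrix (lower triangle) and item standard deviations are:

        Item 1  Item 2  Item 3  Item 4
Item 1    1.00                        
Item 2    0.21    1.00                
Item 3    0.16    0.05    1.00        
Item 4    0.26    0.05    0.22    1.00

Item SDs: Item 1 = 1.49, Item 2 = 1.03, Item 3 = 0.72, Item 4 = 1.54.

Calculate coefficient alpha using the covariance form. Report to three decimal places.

Σσ²ᵢ = 1.49² + 1.03² + 0.72² + 1.54² = 6.1710
Covariances σ_ij = r_ij · s_i · s_j:
  σ(Item 1,Item 2) = 0.21 × 1.49 × 1.03 = 0.3223
  σ(Item 1,Item 3) = 0.16 × 1.49 × 0.72 = 0.1716
  σ(Item 1,Item 4) = 0.26 × 1.49 × 1.54 = 0.5966
  σ(Item 2,Item 3) = 0.05 × 1.03 × 0.72 = 0.0371
  σ(Item 2,Item 4) = 0.05 × 1.03 × 1.54 = 0.0793
  σ(Item 3,Item 4) = 0.22 × 0.72 × 1.54 = 0.2439
σ²_T = Σσ²ᵢ + 2·Σσ_ij = 6.1710 + 2 × 1.4508 = 9.0726
α = (4/3)·(1 − 6.1710/9.0726) = 0.426

α = 0.426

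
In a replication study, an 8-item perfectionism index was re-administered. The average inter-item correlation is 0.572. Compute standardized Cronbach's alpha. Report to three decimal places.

Standardized α = k·r̄ / (1 + (k−1)·r̄) = 8 × 0.572 / (1 + 7 × 0.572)
  = 4.5760 / 5.0040 = 0.914

α = 0.914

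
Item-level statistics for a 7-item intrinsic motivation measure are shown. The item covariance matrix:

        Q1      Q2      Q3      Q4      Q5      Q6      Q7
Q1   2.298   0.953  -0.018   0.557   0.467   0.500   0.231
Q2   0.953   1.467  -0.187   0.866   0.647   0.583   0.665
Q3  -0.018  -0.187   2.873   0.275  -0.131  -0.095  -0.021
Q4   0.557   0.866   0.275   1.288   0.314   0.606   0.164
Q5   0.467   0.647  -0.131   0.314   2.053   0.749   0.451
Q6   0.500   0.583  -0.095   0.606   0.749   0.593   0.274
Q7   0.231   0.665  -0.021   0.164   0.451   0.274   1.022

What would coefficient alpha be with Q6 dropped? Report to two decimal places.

Remaining items: Q1, Q2, Q3, Q4, Q5, Q7 (k = 6).
sum of item variances = 2.298 + 1.467 + 2.873 + 1.288 + 2.053 + 1.022 = 11.001
Var(T) = 11.001 + 2 × 5.233 = 21.467
α (item deleted) = (6/5)·(1 − 11.001/21.467) = 0.59

coefficient alpha = 0.59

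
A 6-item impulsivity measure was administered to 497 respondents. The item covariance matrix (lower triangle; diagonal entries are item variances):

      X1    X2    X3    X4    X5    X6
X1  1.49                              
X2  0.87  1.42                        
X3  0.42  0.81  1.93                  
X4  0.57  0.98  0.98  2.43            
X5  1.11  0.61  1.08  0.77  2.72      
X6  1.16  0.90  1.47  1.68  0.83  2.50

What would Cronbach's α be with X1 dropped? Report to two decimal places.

Remaining items: X2, X3, X4, X5, X6 (k = 5).
Σσ²ᵢ = 1.42 + 1.93 + 2.43 + 2.72 + 2.50 = 11.00
σ²_T = 11.00 + 2 × 10.11 = 31.22
α (item deleted) = (5/4)·(1 − 11.00/31.22) = 0.81

Cronbach's α = 0.81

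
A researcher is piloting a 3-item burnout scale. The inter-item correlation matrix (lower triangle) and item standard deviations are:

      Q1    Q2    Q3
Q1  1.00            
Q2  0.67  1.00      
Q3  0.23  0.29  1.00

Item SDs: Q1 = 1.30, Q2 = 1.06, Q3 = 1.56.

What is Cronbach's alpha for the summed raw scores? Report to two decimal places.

α = 0.62

Σσ²ᵢ = 1.30² + 1.06² + 1.56² = 5.2472
Covariances σ_ij = r_ij · s_i · s_j:
  σ(Q1,Q2) = 0.67 × 1.30 × 1.06 = 0.9233
  σ(Q1,Q3) = 0.23 × 1.30 × 1.56 = 0.4664
  σ(Q2,Q3) = 0.29 × 1.06 × 1.56 = 0.4795
σ²_T = Σσ²ᵢ + 2·Σσ_ij = 5.2472 + 2 × 1.8692 = 8.9856
α = (3/2)·(1 − 5.2472/8.9856) = 0.62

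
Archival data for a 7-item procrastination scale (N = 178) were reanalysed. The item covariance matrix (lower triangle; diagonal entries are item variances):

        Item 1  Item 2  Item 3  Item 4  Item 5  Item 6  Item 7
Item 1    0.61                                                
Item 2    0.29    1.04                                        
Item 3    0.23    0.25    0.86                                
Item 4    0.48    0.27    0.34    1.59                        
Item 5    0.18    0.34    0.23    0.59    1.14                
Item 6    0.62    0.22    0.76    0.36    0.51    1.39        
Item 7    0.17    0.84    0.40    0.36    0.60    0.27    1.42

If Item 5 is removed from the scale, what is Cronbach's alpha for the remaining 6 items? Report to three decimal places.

α = 0.755

Remaining items: Item 1, Item 2, Item 3, Item 4, Item 6, Item 7 (k = 6).
Σσᵢ² = 0.61 + 1.04 + 0.86 + 1.59 + 1.39 + 1.42 = 6.91
σ²_total = 6.91 + 2 × 5.86 = 18.63
α (item deleted) = (6/5)·(1 − 6.91/18.63) = 0.755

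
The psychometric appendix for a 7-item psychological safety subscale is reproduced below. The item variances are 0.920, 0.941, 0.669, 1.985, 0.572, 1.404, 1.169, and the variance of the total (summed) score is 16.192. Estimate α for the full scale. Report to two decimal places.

α = 0.61

Σσᵢ² = 0.920 + 0.941 + 0.669 + 1.985 + 0.572 + 1.404 + 1.169 = 7.660
α = (k/(k−1))·(1 − Σσᵢ²/σ²_T) = (7/6)·(1 − 7.660/16.192) = 0.61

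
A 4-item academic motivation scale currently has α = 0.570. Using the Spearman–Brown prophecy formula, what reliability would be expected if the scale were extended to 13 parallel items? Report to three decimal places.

predicted reliability = 0.812

Length factor m = 13/4 = 3.2500
α' = m·α / (1 + (m−1)·α)
   = 13/4 × 0.570 / (1 + (13/4 − 1) × 0.570)
   = 1.8525 / 2.2825 = 0.812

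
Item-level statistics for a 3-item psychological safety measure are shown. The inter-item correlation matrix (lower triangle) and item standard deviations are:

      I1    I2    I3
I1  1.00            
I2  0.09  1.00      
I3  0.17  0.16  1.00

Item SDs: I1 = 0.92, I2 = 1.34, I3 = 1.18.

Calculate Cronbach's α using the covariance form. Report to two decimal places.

α = 0.32

Σσ²ᵢ = 0.92² + 1.34² + 1.18² = 4.0344
Covariances σ_ij = r_ij · s_i · s_j:
  σ(I1,I2) = 0.09 × 0.92 × 1.34 = 0.1110
  σ(I1,I3) = 0.17 × 0.92 × 1.18 = 0.1846
  σ(I2,I3) = 0.16 × 1.34 × 1.18 = 0.2530
σ²_T = Σσ²ᵢ + 2·Σσ_ij = 4.0344 + 2 × 0.5486 = 5.1316
α = (3/2)·(1 − 4.0344/5.1316) = 0.32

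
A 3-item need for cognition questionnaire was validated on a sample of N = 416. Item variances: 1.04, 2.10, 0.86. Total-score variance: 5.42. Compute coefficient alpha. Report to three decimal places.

α = 0.393

Σσᵢ² = 1.04 + 2.10 + 0.86 = 4.00
α = (k/(k−1))·(1 − Σσᵢ²/σ²_T) = (3/2)·(1 − 4.00/5.42) = 0.393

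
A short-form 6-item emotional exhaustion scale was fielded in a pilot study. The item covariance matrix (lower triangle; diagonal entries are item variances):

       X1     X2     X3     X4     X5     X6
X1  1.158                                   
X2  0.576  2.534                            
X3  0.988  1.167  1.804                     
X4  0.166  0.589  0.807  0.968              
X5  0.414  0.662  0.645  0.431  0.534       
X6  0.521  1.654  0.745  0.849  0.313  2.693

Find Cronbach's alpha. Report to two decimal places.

α = 0.82

Σσᵢ² = 1.158 + 2.534 + 1.804 + 0.968 + 0.534 + 2.693 = 9.691
Sum of off-diagonal covariances = 10.527
σ²_total = 9.691 + 2 × 10.527 = 30.745
α = (k/(k−1))·(1 − Σσᵢ²/σ²_total) = (6/5)·(1 − 9.691/30.745) = 0.82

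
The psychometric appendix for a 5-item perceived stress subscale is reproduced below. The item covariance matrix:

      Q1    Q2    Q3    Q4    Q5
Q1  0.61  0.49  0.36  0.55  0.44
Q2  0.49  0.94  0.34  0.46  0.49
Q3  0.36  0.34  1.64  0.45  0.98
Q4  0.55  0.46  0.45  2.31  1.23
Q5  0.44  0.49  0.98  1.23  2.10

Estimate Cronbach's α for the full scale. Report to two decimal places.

Cronbach's α = 0.75

sum of item variances = 0.61 + 0.94 + 1.64 + 2.31 + 2.10 = 7.60
Σ_{i<j} σ_ij = 5.79
Var(T) = 7.60 + 2 × 5.79 = 19.18
α = (k/(k−1))·(1 − sum of item variances/Var(T)) = (5/4)·(1 − 7.60/19.18) = 0.75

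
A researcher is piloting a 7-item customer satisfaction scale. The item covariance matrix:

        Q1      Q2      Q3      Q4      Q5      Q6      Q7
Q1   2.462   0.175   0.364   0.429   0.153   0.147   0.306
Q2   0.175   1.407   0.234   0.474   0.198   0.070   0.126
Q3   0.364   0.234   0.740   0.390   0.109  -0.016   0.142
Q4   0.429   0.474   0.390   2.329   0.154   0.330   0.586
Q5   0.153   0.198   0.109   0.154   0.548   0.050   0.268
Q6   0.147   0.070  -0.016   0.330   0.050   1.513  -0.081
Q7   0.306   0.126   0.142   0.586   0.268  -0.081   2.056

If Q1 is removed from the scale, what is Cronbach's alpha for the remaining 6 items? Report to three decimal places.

Remaining items: Q2, Q3, Q4, Q5, Q6, Q7 (k = 6).
sum of item variances = 1.407 + 0.740 + 2.329 + 0.548 + 1.513 + 2.056 = 8.593
total variance = 8.593 + 2 × 3.034 = 14.661
α (item deleted) = (6/5)·(1 − 8.593/14.661) = 0.497

α = 0.497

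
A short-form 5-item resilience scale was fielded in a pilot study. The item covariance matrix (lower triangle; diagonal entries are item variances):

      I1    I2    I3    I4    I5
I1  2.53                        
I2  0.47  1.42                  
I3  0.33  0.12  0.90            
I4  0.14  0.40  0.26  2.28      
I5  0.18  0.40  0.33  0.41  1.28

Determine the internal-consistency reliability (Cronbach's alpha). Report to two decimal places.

α = 0.52

sum of item variances = 2.53 + 1.42 + 0.90 + 2.28 + 1.28 = 8.41
Σ_{i<j} σ_ij = 3.04
σ²_T = 8.41 + 2 × 3.04 = 14.49
α = (k/(k−1))·(1 − sum of item variances/σ²_T) = (5/4)·(1 − 8.41/14.49) = 0.52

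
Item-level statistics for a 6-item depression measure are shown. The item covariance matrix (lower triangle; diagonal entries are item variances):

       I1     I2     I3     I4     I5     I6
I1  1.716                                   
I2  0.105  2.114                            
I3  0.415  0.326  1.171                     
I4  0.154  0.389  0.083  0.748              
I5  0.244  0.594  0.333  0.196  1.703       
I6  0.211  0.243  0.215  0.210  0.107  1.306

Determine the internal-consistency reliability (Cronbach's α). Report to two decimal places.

α = 0.56

Σσᵢ² = 1.716 + 2.114 + 1.171 + 0.748 + 1.703 + 1.306 = 8.758
Sum of the distinct covariances = 3.825
Var(T) = 8.758 + 2 × 3.825 = 16.408
α = (k/(k−1))·(1 − Σσᵢ²/Var(T)) = (6/5)·(1 − 8.758/16.408) = 0.56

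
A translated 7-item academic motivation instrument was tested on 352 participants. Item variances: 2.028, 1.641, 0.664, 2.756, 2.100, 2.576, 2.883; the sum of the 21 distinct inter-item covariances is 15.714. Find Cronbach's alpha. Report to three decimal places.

ΣVar(i) = 2.028 + 1.641 + 0.664 + 2.756 + 2.100 + 2.576 + 2.883 = 14.648
Sum of distinct covariances = 15.714
σ²_T = ΣVar(i) + 2·Σcov = 14.648 + 2 × 15.714 = 46.076
α = (7/6)·(1 − 14.648/46.076) = 0.796

Cronbach's alpha = 0.796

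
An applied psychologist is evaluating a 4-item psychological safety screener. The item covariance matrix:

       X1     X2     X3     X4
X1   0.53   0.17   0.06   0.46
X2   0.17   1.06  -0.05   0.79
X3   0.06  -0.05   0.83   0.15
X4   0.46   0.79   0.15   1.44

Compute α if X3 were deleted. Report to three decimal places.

α = 0.726

Remaining items: X1, X2, X4 (k = 3).
ΣVar(i) = 0.53 + 1.06 + 1.44 = 3.03
Var(T) = 3.03 + 2 × 1.42 = 5.87
α (item deleted) = (3/2)·(1 − 3.03/5.87) = 0.726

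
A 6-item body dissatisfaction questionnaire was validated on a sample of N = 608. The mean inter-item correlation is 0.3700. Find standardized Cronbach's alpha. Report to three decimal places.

standardized Cronbach's alpha = 0.779

Standardized α = k·r̄ / (1 + (k−1)·r̄) = 6 × 0.3700 / (1 + 5 × 0.3700)
  = 2.2200 / 2.8500 = 0.779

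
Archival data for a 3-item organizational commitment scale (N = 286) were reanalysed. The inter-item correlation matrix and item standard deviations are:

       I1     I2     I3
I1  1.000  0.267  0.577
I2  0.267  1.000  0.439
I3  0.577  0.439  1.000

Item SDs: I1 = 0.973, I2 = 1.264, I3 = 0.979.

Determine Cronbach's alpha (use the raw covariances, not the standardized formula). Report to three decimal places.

Cronbach's alpha = 0.672

Σσ²ᵢ = 0.973² + 1.264² + 0.979² = 3.5029
Covariances σ_ij = r_ij · s_i · s_j:
  σ(I1,I2) = 0.267 × 0.973 × 1.264 = 0.3284
  σ(I1,I3) = 0.577 × 0.973 × 0.979 = 0.5496
  σ(I2,I3) = 0.439 × 1.264 × 0.979 = 0.5432
σ²_T = Σσ²ᵢ + 2·Σσ_ij = 3.5029 + 2 × 1.4212 = 6.3453
α = (3/2)·(1 − 3.5029/6.3453) = 0.672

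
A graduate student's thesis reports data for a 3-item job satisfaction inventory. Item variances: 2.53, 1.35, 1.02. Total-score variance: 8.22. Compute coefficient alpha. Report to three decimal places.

Σσᵢ² = 2.53 + 1.35 + 1.02 = 4.90
α = (k/(k−1))·(1 − Σσᵢ²/total variance) = (3/2)·(1 − 4.90/8.22) = 0.606

α = 0.606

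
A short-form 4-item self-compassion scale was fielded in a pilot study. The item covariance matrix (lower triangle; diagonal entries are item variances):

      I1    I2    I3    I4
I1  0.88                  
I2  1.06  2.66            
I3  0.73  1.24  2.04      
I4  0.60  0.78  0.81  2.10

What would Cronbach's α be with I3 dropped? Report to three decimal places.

α = 0.696

Remaining items: I1, I2, I4 (k = 3).
sum of item variances = 0.88 + 2.66 + 2.10 = 5.64
σ²_T = 5.64 + 2 × 2.44 = 10.52
α (item deleted) = (3/2)·(1 − 5.64/10.52) = 0.696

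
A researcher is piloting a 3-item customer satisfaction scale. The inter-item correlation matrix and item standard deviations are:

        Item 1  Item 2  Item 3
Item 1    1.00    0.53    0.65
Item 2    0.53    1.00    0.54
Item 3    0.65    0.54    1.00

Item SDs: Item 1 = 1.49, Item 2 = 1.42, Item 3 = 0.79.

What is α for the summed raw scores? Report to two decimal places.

Σσ²ᵢ = 1.49² + 1.42² + 0.79² = 4.8606
Covariances σ_ij = r_ij · s_i · s_j:
  σ(Item 1,Item 2) = 0.53 × 1.49 × 1.42 = 1.1214
  σ(Item 1,Item 3) = 0.65 × 1.49 × 0.79 = 0.7651
  σ(Item 2,Item 3) = 0.54 × 1.42 × 0.79 = 0.6058
σ²_T = Σσ²ᵢ + 2·Σσ_ij = 4.8606 + 2 × 2.4923 = 9.8452
α = (3/2)·(1 − 4.8606/9.8452) = 0.76

α = 0.76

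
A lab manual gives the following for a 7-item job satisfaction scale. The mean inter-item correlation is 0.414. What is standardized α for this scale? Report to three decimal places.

Standardized α = k·r̄ / (1 + (k−1)·r̄) = 7 × 0.414 / (1 + 6 × 0.414)
  = 2.8980 / 3.4840 = 0.832

standardized α = 0.832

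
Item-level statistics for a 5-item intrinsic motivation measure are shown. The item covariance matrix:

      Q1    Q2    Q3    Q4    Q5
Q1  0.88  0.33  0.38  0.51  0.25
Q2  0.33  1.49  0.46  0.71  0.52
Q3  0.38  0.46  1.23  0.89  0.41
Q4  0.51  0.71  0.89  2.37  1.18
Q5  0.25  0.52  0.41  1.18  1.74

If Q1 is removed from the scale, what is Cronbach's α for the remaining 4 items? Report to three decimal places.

Remaining items: Q2, Q3, Q4, Q5 (k = 4).
sum of item variances = 1.49 + 1.23 + 2.37 + 1.74 = 6.83
total variance = 6.83 + 2 × 4.17 = 15.17
α (item deleted) = (4/3)·(1 − 6.83/15.17) = 0.733

Cronbach's α = 0.733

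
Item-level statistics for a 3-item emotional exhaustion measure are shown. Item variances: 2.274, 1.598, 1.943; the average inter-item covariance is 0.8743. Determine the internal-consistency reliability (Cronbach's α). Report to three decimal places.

ΣVar(i) = 2.274 + 1.598 + 1.943 = 5.815
Sum of the 3 distinct covariances = 3 × 0.8743 = 2.6229
σ²_T = ΣVar(i) + 2·Σcov = 5.815 + 2 × 2.6229 = 11.0608
α = (3/2)·(1 − 5.815/11.0608) = 0.711

Cronbach's α = 0.711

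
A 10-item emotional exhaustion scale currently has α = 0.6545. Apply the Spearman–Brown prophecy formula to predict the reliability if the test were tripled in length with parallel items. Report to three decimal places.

predicted reliability = 0.850

Length factor m = 3
α' = m·α / (1 + (m−1)·α)
   = 3 × 0.6545 / (1 + (3 − 1) × 0.6545)
   = 1.9635 / 2.3090 = 0.850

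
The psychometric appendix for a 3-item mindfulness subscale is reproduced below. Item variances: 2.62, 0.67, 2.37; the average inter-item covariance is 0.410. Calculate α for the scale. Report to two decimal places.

Σσ²ᵢ = 2.62 + 0.67 + 2.37 = 5.66
Sum of the 3 distinct covariances = 3 × 0.410 = 1.230
total variance = Σσ²ᵢ + 2·Σcov = 5.66 + 2 × 1.230 = 8.120
α = (3/2)·(1 − 5.66/8.120) = 0.45

α = 0.45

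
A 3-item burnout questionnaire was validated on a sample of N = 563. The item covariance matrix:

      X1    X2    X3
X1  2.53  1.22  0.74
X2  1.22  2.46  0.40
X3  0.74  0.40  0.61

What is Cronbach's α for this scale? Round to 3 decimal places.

Σσᵢ² = 2.53 + 2.46 + 0.61 = 5.60
Sum of the distinct covariances = 2.36
σ²_total = 5.60 + 2 × 2.36 = 10.32
α = (k/(k−1))·(1 − Σσᵢ²/σ²_total) = (3/2)·(1 − 5.60/10.32) = 0.686

α = 0.686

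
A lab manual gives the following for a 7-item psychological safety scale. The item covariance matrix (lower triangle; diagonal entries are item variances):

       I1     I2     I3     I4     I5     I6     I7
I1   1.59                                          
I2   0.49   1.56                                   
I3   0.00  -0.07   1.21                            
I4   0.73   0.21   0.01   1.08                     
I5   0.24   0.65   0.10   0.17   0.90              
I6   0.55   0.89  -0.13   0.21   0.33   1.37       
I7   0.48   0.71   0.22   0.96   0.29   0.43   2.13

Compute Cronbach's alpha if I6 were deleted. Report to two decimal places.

Remaining items: I1, I2, I3, I4, I5, I7 (k = 6).
Σσᵢ² = 1.59 + 1.56 + 1.21 + 1.08 + 0.90 + 2.13 = 8.47
σ²_total = 8.47 + 2 × 5.19 = 18.85
α (item deleted) = (6/5)·(1 − 8.47/18.85) = 0.66

Cronbach's alpha = 0.66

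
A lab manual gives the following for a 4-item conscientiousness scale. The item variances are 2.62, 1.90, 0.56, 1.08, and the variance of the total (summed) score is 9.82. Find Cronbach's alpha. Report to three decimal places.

sum of item variances = 2.62 + 1.90 + 0.56 + 1.08 = 6.16
α = (k/(k−1))·(1 − sum of item variances/Var(T)) = (4/3)·(1 − 6.16/9.82) = 0.497

Cronbach's alpha = 0.497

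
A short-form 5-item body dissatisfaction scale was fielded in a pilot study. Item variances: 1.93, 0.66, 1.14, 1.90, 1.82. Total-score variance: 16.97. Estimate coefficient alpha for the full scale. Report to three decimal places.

coefficient alpha = 0.701

Σσᵢ² = 1.93 + 0.66 + 1.14 + 1.90 + 1.82 = 7.45
α = (k/(k−1))·(1 − Σσᵢ²/Var(T)) = (5/4)·(1 − 7.45/16.97) = 0.701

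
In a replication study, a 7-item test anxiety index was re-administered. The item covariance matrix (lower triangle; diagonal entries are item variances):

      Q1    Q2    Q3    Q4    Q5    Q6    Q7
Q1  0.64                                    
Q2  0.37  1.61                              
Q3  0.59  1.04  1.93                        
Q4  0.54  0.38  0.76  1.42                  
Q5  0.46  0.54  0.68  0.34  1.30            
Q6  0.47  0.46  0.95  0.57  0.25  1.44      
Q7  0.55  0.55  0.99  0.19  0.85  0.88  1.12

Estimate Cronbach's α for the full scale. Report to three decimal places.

ΣVar(i) = 0.64 + 1.61 + 1.93 + 1.42 + 1.30 + 1.44 + 1.12 = 9.46
Sum of the distinct covariances = 12.41
σ²_T = 9.46 + 2 × 12.41 = 34.28
α = (k/(k−1))·(1 − ΣVar(i)/σ²_T) = (7/6)·(1 − 9.46/34.28) = 0.845

Cronbach's α = 0.845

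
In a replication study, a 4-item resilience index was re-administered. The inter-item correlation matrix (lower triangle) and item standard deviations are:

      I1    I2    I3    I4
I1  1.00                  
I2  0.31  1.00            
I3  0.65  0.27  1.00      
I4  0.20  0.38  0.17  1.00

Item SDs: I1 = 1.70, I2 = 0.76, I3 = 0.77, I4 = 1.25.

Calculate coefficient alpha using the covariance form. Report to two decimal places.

Σσ²ᵢ = 1.70² + 0.76² + 0.77² + 1.25² = 5.6230
Covariances σ_ij = r_ij · s_i · s_j:
  σ(I1,I2) = 0.31 × 1.70 × 0.76 = 0.4005
  σ(I1,I3) = 0.65 × 1.70 × 0.77 = 0.8508
  σ(I1,I4) = 0.20 × 1.70 × 1.25 = 0.4250
  σ(I2,I3) = 0.27 × 0.76 × 0.77 = 0.1580
  σ(I2,I4) = 0.38 × 0.76 × 1.25 = 0.3610
  σ(I3,I4) = 0.17 × 0.77 × 1.25 = 0.1636
σ²_T = Σσ²ᵢ + 2·Σσ_ij = 5.6230 + 2 × 2.3589 = 10.3408
α = (4/3)·(1 − 5.6230/10.3408) = 0.61

coefficient alpha = 0.61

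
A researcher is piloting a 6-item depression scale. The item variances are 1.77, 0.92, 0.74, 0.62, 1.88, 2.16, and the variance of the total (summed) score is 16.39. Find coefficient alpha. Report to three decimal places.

coefficient alpha = 0.608

ΣVar(i) = 1.77 + 0.92 + 0.74 + 0.62 + 1.88 + 2.16 = 8.09
α = (k/(k−1))·(1 − ΣVar(i)/Var(T)) = (6/5)·(1 − 8.09/16.39) = 0.608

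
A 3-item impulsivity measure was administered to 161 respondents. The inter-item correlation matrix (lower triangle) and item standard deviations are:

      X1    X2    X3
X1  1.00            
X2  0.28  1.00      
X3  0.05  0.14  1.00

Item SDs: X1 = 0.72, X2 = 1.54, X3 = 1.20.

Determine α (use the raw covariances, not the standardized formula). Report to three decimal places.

α = 0.331

Σσ²ᵢ = 0.72² + 1.54² + 1.20² = 4.3300
Covariances σ_ij = r_ij · s_i · s_j:
  σ(X1,X2) = 0.28 × 0.72 × 1.54 = 0.3105
  σ(X1,X3) = 0.05 × 0.72 × 1.20 = 0.0432
  σ(X2,X3) = 0.14 × 1.54 × 1.20 = 0.2587
σ²_T = Σσ²ᵢ + 2·Σσ_ij = 4.3300 + 2 × 0.6124 = 5.5548
α = (3/2)·(1 − 4.3300/5.5548) = 0.331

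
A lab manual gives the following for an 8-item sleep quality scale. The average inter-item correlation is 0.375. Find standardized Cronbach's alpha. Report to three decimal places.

standardized Cronbach's alpha = 0.828

Standardized α = k·r̄ / (1 + (k−1)·r̄) = 8 × 0.375 / (1 + 7 × 0.375)
  = 3.0000 / 3.6250 = 0.828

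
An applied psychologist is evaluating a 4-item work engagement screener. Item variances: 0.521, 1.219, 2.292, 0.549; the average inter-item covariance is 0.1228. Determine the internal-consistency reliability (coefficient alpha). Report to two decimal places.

Σσᵢ² = 0.521 + 1.219 + 2.292 + 0.549 = 4.581
Sum of the 6 distinct covariances = 6 × 0.1228 = 0.7368
σ²_T = Σσᵢ² + 2·Σcov = 4.581 + 2 × 0.7368 = 6.0546
α = (4/3)·(1 − 4.581/6.0546) = 0.32

coefficient alpha = 0.32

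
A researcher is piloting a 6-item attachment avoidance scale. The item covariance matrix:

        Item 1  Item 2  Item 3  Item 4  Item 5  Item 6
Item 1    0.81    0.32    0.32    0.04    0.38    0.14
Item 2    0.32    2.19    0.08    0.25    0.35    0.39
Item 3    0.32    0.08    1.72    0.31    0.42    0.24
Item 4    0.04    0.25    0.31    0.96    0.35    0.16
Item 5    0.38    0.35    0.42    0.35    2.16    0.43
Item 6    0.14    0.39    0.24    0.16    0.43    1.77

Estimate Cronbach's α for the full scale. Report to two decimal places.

ΣVar(i) = 0.81 + 2.19 + 1.72 + 0.96 + 2.16 + 1.77 = 9.61
Sum of the distinct covariances = 4.18
σ²_total = 9.61 + 2 × 4.18 = 17.97
α = (k/(k−1))·(1 − ΣVar(i)/σ²_total) = (6/5)·(1 − 9.61/17.97) = 0.56

Cronbach's α = 0.56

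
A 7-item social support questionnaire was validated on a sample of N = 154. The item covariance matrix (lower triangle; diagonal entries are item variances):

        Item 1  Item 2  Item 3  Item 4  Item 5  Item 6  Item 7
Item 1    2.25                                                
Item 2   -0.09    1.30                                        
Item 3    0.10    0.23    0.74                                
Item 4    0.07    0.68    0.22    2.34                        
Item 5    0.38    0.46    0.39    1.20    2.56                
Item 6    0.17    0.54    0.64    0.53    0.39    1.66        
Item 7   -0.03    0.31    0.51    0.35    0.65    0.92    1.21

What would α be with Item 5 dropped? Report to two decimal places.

α = 0.62

Remaining items: Item 1, Item 2, Item 3, Item 4, Item 6, Item 7 (k = 6).
ΣVar(i) = 2.25 + 1.30 + 0.74 + 2.34 + 1.66 + 1.21 = 9.50
Var(T) = 9.50 + 2 × 5.15 = 19.80
α (item deleted) = (6/5)·(1 − 9.50/19.80) = 0.62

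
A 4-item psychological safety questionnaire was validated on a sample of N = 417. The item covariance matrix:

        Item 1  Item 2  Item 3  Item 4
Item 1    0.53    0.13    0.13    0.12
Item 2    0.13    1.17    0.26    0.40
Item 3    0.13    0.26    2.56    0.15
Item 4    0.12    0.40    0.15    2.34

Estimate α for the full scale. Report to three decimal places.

α = 0.353

Σσᵢ² = 0.53 + 1.17 + 2.56 + 2.34 = 6.60
Sum of off-diagonal covariances = 1.19
total variance = 6.60 + 2 × 1.19 = 8.98
α = (k/(k−1))·(1 − Σσᵢ²/total variance) = (4/3)·(1 − 6.60/8.98) = 0.353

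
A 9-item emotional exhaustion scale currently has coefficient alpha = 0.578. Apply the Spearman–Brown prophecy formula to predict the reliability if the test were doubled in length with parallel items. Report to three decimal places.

Length factor m = 2
α' = m·α / (1 + (m−1)·α)
   = 2 × 0.578 / (1 + (2 − 1) × 0.578)
   = 1.1560 / 1.5780 = 0.733

predicted reliability = 0.733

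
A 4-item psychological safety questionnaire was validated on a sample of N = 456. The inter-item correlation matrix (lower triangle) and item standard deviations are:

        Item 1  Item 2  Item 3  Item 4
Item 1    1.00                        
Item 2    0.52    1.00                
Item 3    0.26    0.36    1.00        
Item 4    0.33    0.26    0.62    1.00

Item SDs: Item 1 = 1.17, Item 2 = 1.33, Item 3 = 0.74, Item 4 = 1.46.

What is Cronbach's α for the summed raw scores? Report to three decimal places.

Cronbach's α = 0.691

Σσ²ᵢ = 1.17² + 1.33² + 0.74² + 1.46² = 5.8170
Covariances σ_ij = r_ij · s_i · s_j:
  σ(Item 1,Item 2) = 0.52 × 1.17 × 1.33 = 0.8092
  σ(Item 1,Item 3) = 0.26 × 1.17 × 0.74 = 0.2251
  σ(Item 1,Item 4) = 0.33 × 1.17 × 1.46 = 0.5637
  σ(Item 2,Item 3) = 0.36 × 1.33 × 0.74 = 0.3543
  σ(Item 2,Item 4) = 0.26 × 1.33 × 1.46 = 0.5049
  σ(Item 3,Item 4) = 0.62 × 0.74 × 1.46 = 0.6698
σ²_T = Σσ²ᵢ + 2·Σσ_ij = 5.8170 + 2 × 3.1270 = 12.0710
α = (4/3)·(1 − 5.8170/12.0710) = 0.691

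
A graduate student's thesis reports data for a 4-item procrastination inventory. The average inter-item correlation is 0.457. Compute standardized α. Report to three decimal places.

α = 0.771

Standardized α = k·r̄ / (1 + (k−1)·r̄) = 4 × 0.457 / (1 + 3 × 0.457)
  = 1.8280 / 2.3710 = 0.771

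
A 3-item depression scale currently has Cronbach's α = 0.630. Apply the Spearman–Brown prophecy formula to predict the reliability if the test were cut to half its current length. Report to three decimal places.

Length factor m = 1/2
α' = m·α / (1 − (1−m)·α)
   = 1/2 × 0.630 / (1 − (1 − 1/2) × 0.630)
   = 0.3150 / 0.6850 = 0.460

predicted reliability = 0.460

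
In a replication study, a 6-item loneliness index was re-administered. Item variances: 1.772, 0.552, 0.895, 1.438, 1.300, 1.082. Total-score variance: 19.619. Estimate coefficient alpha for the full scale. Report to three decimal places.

ΣVar(i) = 1.772 + 0.552 + 0.895 + 1.438 + 1.300 + 1.082 = 7.039
α = (k/(k−1))·(1 − ΣVar(i)/total variance) = (6/5)·(1 − 7.039/19.619) = 0.769

α = 0.769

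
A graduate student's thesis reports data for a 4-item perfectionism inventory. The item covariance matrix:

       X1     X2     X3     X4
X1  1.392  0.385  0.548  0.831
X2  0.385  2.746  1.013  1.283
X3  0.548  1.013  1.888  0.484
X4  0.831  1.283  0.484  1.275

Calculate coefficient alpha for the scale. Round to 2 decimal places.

sum of item variances = 1.392 + 2.746 + 1.888 + 1.275 = 7.301
Σ_{i<j} σ_ij = 4.544
σ²_T = 7.301 + 2 × 4.544 = 16.389
α = (k/(k−1))·(1 − sum of item variances/σ²_T) = (4/3)·(1 − 7.301/16.389) = 0.74

coefficient alpha = 0.74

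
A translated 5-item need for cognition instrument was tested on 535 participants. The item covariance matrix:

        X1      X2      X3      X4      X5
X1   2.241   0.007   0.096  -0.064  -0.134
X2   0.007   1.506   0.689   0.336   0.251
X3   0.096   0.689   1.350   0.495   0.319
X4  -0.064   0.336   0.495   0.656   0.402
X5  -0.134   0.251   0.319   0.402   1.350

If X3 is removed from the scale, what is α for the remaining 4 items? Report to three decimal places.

Remaining items: X1, X2, X4, X5 (k = 4).
Σσ²ᵢ = 2.241 + 1.506 + 0.656 + 1.350 = 5.753
σ²_total = 5.753 + 2 × 0.798 = 7.349
α (item deleted) = (4/3)·(1 − 5.753/7.349) = 0.290

α = 0.290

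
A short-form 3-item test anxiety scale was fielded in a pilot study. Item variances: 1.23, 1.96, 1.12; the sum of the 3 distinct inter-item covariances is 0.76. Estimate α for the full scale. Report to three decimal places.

Σσᵢ² = 1.23 + 1.96 + 1.12 = 4.31
Sum of distinct covariances = 0.76
Var(T) = Σσᵢ² + 2·Σcov = 4.31 + 2 × 0.76 = 5.83
α = (3/2)·(1 − 4.31/5.83) = 0.391

α = 0.391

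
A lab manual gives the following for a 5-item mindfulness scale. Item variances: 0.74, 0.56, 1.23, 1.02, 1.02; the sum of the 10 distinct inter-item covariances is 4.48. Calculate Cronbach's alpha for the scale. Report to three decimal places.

α = 0.828

ΣVar(i) = 0.74 + 0.56 + 1.23 + 1.02 + 1.02 = 4.57
Sum of distinct covariances = 4.48
σ²_T = ΣVar(i) + 2·Σcov = 4.57 + 2 × 4.48 = 13.53
α = (5/4)·(1 − 4.57/13.53) = 0.828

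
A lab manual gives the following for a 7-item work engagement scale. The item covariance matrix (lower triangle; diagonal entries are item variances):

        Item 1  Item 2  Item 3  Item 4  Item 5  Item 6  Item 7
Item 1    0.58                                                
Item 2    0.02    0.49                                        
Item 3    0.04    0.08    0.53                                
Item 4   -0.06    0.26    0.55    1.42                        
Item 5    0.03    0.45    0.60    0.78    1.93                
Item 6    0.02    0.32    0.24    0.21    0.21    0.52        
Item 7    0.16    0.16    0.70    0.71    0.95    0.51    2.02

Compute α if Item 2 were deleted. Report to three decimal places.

α = 0.741

Remaining items: Item 1, Item 3, Item 4, Item 5, Item 6, Item 7 (k = 6).
ΣVar(i) = 0.58 + 0.53 + 1.42 + 1.93 + 0.52 + 2.02 = 7.00
σ²_T = 7.00 + 2 × 5.65 = 18.30
α (item deleted) = (6/5)·(1 − 7.00/18.30) = 0.741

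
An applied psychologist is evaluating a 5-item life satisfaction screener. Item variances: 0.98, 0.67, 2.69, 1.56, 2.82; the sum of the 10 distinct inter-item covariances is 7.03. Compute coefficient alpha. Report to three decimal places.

Σσᵢ² = 0.98 + 0.67 + 2.69 + 1.56 + 2.82 = 8.72
Sum of distinct covariances = 7.03
σ²_total = Σσᵢ² + 2·Σcov = 8.72 + 2 × 7.03 = 22.78
α = (5/4)·(1 − 8.72/22.78) = 0.772

α = 0.772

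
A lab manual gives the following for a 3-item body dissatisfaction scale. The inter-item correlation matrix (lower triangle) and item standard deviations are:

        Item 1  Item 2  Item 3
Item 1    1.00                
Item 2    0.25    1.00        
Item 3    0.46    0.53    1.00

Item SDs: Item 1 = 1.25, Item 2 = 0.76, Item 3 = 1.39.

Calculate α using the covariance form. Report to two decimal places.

α = 0.66

Σσ²ᵢ = 1.25² + 0.76² + 1.39² = 4.0722
Covariances σ_ij = r_ij · s_i · s_j:
  σ(Item 1,Item 2) = 0.25 × 1.25 × 0.76 = 0.2375
  σ(Item 1,Item 3) = 0.46 × 1.25 × 1.39 = 0.7993
  σ(Item 2,Item 3) = 0.53 × 0.76 × 1.39 = 0.5599
σ²_T = Σσ²ᵢ + 2·Σσ_ij = 4.0722 + 2 × 1.5967 = 7.2656
α = (3/2)·(1 − 4.0722/7.2656) = 0.66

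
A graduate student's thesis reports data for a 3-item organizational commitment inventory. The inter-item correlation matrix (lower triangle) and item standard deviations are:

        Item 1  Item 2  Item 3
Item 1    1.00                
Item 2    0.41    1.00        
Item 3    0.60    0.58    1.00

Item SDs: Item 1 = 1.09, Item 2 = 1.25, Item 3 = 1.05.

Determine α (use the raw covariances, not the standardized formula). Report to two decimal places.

α = 0.77

Σσ²ᵢ = 1.09² + 1.25² + 1.05² = 3.8531
Covariances σ_ij = r_ij · s_i · s_j:
  σ(Item 1,Item 2) = 0.41 × 1.09 × 1.25 = 0.5586
  σ(Item 1,Item 3) = 0.60 × 1.09 × 1.05 = 0.6867
  σ(Item 2,Item 3) = 0.58 × 1.25 × 1.05 = 0.7612
σ²_T = Σσ²ᵢ + 2·Σσ_ij = 3.8531 + 2 × 2.0065 = 7.8661
α = (3/2)·(1 − 3.8531/7.8661) = 0.77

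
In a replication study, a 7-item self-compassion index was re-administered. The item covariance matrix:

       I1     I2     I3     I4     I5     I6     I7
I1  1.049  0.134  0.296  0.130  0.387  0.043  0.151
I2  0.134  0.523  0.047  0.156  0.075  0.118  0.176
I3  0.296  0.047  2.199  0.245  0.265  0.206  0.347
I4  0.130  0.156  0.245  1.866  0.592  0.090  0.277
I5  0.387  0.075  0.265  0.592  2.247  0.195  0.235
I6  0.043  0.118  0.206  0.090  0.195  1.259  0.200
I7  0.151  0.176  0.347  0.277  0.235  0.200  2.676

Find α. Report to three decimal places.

Σσ²ᵢ = 1.049 + 0.523 + 2.199 + 1.866 + 2.247 + 1.259 + 2.676 = 11.819
Sum of off-diagonal covariances = 4.365
total variance = 11.819 + 2 × 4.365 = 20.549
α = (k/(k−1))·(1 − Σσ²ᵢ/total variance) = (7/6)·(1 − 11.819/20.549) = 0.496

α = 0.496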